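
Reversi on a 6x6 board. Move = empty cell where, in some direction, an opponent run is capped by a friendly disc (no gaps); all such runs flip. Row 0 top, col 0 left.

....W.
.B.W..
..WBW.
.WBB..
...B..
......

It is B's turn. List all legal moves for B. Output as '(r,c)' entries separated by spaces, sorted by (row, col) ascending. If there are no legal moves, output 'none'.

(0,2): no bracket -> illegal
(0,3): flips 1 -> legal
(0,5): no bracket -> illegal
(1,2): flips 1 -> legal
(1,4): no bracket -> illegal
(1,5): flips 1 -> legal
(2,0): no bracket -> illegal
(2,1): flips 1 -> legal
(2,5): flips 1 -> legal
(3,0): flips 1 -> legal
(3,4): no bracket -> illegal
(3,5): no bracket -> illegal
(4,0): no bracket -> illegal
(4,1): no bracket -> illegal
(4,2): no bracket -> illegal

Answer: (0,3) (1,2) (1,5) (2,1) (2,5) (3,0)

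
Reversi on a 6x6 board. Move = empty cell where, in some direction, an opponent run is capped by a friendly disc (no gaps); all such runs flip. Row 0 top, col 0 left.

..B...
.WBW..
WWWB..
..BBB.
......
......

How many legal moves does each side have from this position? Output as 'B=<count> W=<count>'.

-- B to move --
(0,0): flips 2 -> legal
(0,1): no bracket -> illegal
(0,3): flips 1 -> legal
(0,4): no bracket -> illegal
(1,0): flips 2 -> legal
(1,4): flips 1 -> legal
(2,4): flips 1 -> legal
(3,0): flips 1 -> legal
(3,1): no bracket -> illegal
B mobility = 6
-- W to move --
(0,1): no bracket -> illegal
(0,3): flips 1 -> legal
(1,4): no bracket -> illegal
(2,4): flips 1 -> legal
(2,5): no bracket -> illegal
(3,1): no bracket -> illegal
(3,5): no bracket -> illegal
(4,1): no bracket -> illegal
(4,2): flips 1 -> legal
(4,3): flips 3 -> legal
(4,4): flips 1 -> legal
(4,5): no bracket -> illegal
W mobility = 5

Answer: B=6 W=5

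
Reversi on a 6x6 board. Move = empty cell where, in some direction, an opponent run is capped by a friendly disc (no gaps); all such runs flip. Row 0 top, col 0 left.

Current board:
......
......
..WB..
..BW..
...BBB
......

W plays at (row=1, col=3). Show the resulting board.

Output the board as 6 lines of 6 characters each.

Place W at (1,3); scan 8 dirs for brackets.
Dir NW: first cell '.' (not opp) -> no flip
Dir N: first cell '.' (not opp) -> no flip
Dir NE: first cell '.' (not opp) -> no flip
Dir W: first cell '.' (not opp) -> no flip
Dir E: first cell '.' (not opp) -> no flip
Dir SW: first cell 'W' (not opp) -> no flip
Dir S: opp run (2,3) capped by W -> flip
Dir SE: first cell '.' (not opp) -> no flip
All flips: (2,3)

Answer: ......
...W..
..WW..
..BW..
...BBB
......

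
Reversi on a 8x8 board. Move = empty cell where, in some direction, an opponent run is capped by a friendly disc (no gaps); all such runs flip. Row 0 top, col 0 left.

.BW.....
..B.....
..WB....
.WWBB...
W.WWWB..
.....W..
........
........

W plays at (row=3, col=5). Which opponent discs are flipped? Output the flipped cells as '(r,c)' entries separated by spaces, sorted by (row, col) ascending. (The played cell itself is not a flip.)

Dir NW: first cell '.' (not opp) -> no flip
Dir N: first cell '.' (not opp) -> no flip
Dir NE: first cell '.' (not opp) -> no flip
Dir W: opp run (3,4) (3,3) capped by W -> flip
Dir E: first cell '.' (not opp) -> no flip
Dir SW: first cell 'W' (not opp) -> no flip
Dir S: opp run (4,5) capped by W -> flip
Dir SE: first cell '.' (not opp) -> no flip

Answer: (3,3) (3,4) (4,5)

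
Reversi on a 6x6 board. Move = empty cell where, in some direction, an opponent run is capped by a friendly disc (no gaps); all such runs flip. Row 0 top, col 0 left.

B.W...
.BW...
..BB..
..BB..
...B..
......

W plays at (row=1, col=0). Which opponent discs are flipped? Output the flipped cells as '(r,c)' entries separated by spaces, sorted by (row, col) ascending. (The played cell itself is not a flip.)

Dir NW: edge -> no flip
Dir N: opp run (0,0), next=edge -> no flip
Dir NE: first cell '.' (not opp) -> no flip
Dir W: edge -> no flip
Dir E: opp run (1,1) capped by W -> flip
Dir SW: edge -> no flip
Dir S: first cell '.' (not opp) -> no flip
Dir SE: first cell '.' (not opp) -> no flip

Answer: (1,1)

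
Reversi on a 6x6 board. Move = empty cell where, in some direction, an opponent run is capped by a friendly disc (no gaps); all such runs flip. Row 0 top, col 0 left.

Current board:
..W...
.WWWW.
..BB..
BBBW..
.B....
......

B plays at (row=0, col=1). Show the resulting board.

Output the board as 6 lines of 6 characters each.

Place B at (0,1); scan 8 dirs for brackets.
Dir NW: edge -> no flip
Dir N: edge -> no flip
Dir NE: edge -> no flip
Dir W: first cell '.' (not opp) -> no flip
Dir E: opp run (0,2), next='.' -> no flip
Dir SW: first cell '.' (not opp) -> no flip
Dir S: opp run (1,1), next='.' -> no flip
Dir SE: opp run (1,2) capped by B -> flip
All flips: (1,2)

Answer: .BW...
.WBWW.
..BB..
BBBW..
.B....
......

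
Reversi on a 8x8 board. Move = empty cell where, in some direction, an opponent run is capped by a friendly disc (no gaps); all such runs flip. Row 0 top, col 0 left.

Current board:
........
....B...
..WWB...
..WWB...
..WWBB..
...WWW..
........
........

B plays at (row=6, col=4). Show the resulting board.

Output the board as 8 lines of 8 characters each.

Place B at (6,4); scan 8 dirs for brackets.
Dir NW: opp run (5,3) (4,2), next='.' -> no flip
Dir N: opp run (5,4) capped by B -> flip
Dir NE: opp run (5,5), next='.' -> no flip
Dir W: first cell '.' (not opp) -> no flip
Dir E: first cell '.' (not opp) -> no flip
Dir SW: first cell '.' (not opp) -> no flip
Dir S: first cell '.' (not opp) -> no flip
Dir SE: first cell '.' (not opp) -> no flip
All flips: (5,4)

Answer: ........
....B...
..WWB...
..WWB...
..WWBB..
...WBW..
....B...
........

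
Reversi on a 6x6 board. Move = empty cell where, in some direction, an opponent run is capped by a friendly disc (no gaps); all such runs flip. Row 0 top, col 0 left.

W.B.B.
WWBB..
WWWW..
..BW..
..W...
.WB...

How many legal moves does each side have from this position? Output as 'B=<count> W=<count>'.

Answer: B=6 W=7

Derivation:
-- B to move --
(0,1): no bracket -> illegal
(1,4): flips 1 -> legal
(2,4): no bracket -> illegal
(3,0): flips 1 -> legal
(3,1): flips 1 -> legal
(3,4): flips 2 -> legal
(4,0): no bracket -> illegal
(4,1): no bracket -> illegal
(4,3): flips 2 -> legal
(4,4): no bracket -> illegal
(5,0): flips 1 -> legal
(5,3): no bracket -> illegal
B mobility = 6
-- W to move --
(0,1): flips 1 -> legal
(0,3): flips 2 -> legal
(0,5): no bracket -> illegal
(1,4): flips 2 -> legal
(1,5): no bracket -> illegal
(2,4): no bracket -> illegal
(3,1): flips 1 -> legal
(4,1): flips 1 -> legal
(4,3): flips 1 -> legal
(5,3): flips 1 -> legal
W mobility = 7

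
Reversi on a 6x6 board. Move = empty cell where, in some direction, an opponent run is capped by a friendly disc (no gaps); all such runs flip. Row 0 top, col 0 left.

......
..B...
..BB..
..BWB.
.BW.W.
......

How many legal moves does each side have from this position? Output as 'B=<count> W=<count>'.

-- B to move --
(2,4): no bracket -> illegal
(3,1): no bracket -> illegal
(3,5): no bracket -> illegal
(4,3): flips 2 -> legal
(4,5): no bracket -> illegal
(5,1): no bracket -> illegal
(5,2): flips 1 -> legal
(5,3): no bracket -> illegal
(5,4): flips 1 -> legal
(5,5): flips 2 -> legal
B mobility = 4
-- W to move --
(0,1): no bracket -> illegal
(0,2): flips 3 -> legal
(0,3): no bracket -> illegal
(1,1): flips 1 -> legal
(1,3): flips 1 -> legal
(1,4): no bracket -> illegal
(2,1): no bracket -> illegal
(2,4): flips 1 -> legal
(2,5): no bracket -> illegal
(3,0): no bracket -> illegal
(3,1): flips 1 -> legal
(3,5): flips 1 -> legal
(4,0): flips 1 -> legal
(4,3): no bracket -> illegal
(4,5): no bracket -> illegal
(5,0): no bracket -> illegal
(5,1): no bracket -> illegal
(5,2): no bracket -> illegal
W mobility = 7

Answer: B=4 W=7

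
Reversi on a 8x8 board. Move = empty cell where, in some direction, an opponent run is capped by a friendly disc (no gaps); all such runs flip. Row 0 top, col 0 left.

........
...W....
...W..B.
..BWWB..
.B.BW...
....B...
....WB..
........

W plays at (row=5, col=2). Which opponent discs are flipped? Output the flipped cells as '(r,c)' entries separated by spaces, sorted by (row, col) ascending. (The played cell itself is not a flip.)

Answer: (4,3)

Derivation:
Dir NW: opp run (4,1), next='.' -> no flip
Dir N: first cell '.' (not opp) -> no flip
Dir NE: opp run (4,3) capped by W -> flip
Dir W: first cell '.' (not opp) -> no flip
Dir E: first cell '.' (not opp) -> no flip
Dir SW: first cell '.' (not opp) -> no flip
Dir S: first cell '.' (not opp) -> no flip
Dir SE: first cell '.' (not opp) -> no flip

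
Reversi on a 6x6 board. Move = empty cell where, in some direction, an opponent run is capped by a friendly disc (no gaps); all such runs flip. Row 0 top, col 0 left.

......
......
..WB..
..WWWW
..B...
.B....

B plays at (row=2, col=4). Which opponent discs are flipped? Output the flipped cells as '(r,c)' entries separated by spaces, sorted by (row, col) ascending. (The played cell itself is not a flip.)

Dir NW: first cell '.' (not opp) -> no flip
Dir N: first cell '.' (not opp) -> no flip
Dir NE: first cell '.' (not opp) -> no flip
Dir W: first cell 'B' (not opp) -> no flip
Dir E: first cell '.' (not opp) -> no flip
Dir SW: opp run (3,3) capped by B -> flip
Dir S: opp run (3,4), next='.' -> no flip
Dir SE: opp run (3,5), next=edge -> no flip

Answer: (3,3)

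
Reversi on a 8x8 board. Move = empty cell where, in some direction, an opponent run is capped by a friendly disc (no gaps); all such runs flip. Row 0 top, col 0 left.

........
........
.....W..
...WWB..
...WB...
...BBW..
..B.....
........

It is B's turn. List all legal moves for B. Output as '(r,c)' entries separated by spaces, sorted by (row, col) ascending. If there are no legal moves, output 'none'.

Answer: (1,5) (2,2) (2,3) (2,4) (3,2) (4,2) (5,6) (6,6)

Derivation:
(1,4): no bracket -> illegal
(1,5): flips 1 -> legal
(1,6): no bracket -> illegal
(2,2): flips 1 -> legal
(2,3): flips 2 -> legal
(2,4): flips 1 -> legal
(2,6): no bracket -> illegal
(3,2): flips 3 -> legal
(3,6): no bracket -> illegal
(4,2): flips 1 -> legal
(4,5): no bracket -> illegal
(4,6): no bracket -> illegal
(5,2): no bracket -> illegal
(5,6): flips 1 -> legal
(6,4): no bracket -> illegal
(6,5): no bracket -> illegal
(6,6): flips 1 -> legal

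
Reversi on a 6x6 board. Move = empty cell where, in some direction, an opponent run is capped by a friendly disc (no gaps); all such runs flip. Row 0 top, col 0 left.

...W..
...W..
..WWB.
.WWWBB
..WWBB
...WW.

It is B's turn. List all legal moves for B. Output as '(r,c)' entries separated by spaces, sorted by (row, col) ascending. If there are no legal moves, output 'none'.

Answer: (0,2) (1,1) (1,2) (2,1) (3,0) (4,1) (5,1) (5,2)

Derivation:
(0,2): flips 1 -> legal
(0,4): no bracket -> illegal
(1,1): flips 2 -> legal
(1,2): flips 1 -> legal
(1,4): no bracket -> illegal
(2,0): no bracket -> illegal
(2,1): flips 2 -> legal
(3,0): flips 3 -> legal
(4,0): no bracket -> illegal
(4,1): flips 2 -> legal
(5,1): flips 2 -> legal
(5,2): flips 1 -> legal
(5,5): no bracket -> illegal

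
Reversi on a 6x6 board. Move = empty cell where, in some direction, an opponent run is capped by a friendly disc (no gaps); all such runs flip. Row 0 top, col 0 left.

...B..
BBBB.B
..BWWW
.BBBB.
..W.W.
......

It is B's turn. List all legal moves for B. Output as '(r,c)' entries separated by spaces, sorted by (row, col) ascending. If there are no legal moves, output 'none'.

Answer: (1,4) (3,5) (5,1) (5,2) (5,3) (5,4) (5,5)

Derivation:
(1,4): flips 2 -> legal
(3,5): flips 2 -> legal
(4,1): no bracket -> illegal
(4,3): no bracket -> illegal
(4,5): no bracket -> illegal
(5,1): flips 1 -> legal
(5,2): flips 1 -> legal
(5,3): flips 1 -> legal
(5,4): flips 1 -> legal
(5,5): flips 1 -> legal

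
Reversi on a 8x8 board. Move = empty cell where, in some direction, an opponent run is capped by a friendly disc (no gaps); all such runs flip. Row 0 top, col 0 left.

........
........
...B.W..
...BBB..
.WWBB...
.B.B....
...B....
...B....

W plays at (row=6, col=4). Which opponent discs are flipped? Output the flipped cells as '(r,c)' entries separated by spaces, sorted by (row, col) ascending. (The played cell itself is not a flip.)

Answer: (5,3)

Derivation:
Dir NW: opp run (5,3) capped by W -> flip
Dir N: first cell '.' (not opp) -> no flip
Dir NE: first cell '.' (not opp) -> no flip
Dir W: opp run (6,3), next='.' -> no flip
Dir E: first cell '.' (not opp) -> no flip
Dir SW: opp run (7,3), next=edge -> no flip
Dir S: first cell '.' (not opp) -> no flip
Dir SE: first cell '.' (not opp) -> no flip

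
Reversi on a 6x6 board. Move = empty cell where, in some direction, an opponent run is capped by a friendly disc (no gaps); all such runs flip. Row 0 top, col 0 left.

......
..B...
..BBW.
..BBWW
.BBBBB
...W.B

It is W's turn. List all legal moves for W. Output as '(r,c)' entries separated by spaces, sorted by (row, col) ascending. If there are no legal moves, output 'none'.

(0,1): flips 2 -> legal
(0,2): no bracket -> illegal
(0,3): no bracket -> illegal
(1,1): no bracket -> illegal
(1,3): flips 3 -> legal
(1,4): no bracket -> illegal
(2,1): flips 2 -> legal
(3,0): no bracket -> illegal
(3,1): flips 3 -> legal
(4,0): no bracket -> illegal
(5,0): no bracket -> illegal
(5,1): flips 2 -> legal
(5,2): flips 1 -> legal
(5,4): flips 1 -> legal

Answer: (0,1) (1,3) (2,1) (3,1) (5,1) (5,2) (5,4)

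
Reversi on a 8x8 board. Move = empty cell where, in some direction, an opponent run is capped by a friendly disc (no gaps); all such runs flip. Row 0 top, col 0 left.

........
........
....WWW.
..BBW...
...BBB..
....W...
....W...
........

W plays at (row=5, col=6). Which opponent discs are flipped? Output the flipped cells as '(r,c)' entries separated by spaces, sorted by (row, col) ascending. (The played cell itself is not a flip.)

Answer: (4,5)

Derivation:
Dir NW: opp run (4,5) capped by W -> flip
Dir N: first cell '.' (not opp) -> no flip
Dir NE: first cell '.' (not opp) -> no flip
Dir W: first cell '.' (not opp) -> no flip
Dir E: first cell '.' (not opp) -> no flip
Dir SW: first cell '.' (not opp) -> no flip
Dir S: first cell '.' (not opp) -> no flip
Dir SE: first cell '.' (not opp) -> no flip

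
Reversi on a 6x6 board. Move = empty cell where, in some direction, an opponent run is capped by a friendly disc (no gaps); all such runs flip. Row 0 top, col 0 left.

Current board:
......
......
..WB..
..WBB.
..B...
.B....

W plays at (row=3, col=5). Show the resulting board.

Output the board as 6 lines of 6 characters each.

Answer: ......
......
..WB..
..WWWW
..B...
.B....

Derivation:
Place W at (3,5); scan 8 dirs for brackets.
Dir NW: first cell '.' (not opp) -> no flip
Dir N: first cell '.' (not opp) -> no flip
Dir NE: edge -> no flip
Dir W: opp run (3,4) (3,3) capped by W -> flip
Dir E: edge -> no flip
Dir SW: first cell '.' (not opp) -> no flip
Dir S: first cell '.' (not opp) -> no flip
Dir SE: edge -> no flip
All flips: (3,3) (3,4)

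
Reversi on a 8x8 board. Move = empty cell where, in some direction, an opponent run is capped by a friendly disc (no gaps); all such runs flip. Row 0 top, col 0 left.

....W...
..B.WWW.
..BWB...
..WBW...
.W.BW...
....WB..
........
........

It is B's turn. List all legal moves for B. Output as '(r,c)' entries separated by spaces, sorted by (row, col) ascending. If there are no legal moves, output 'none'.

Answer: (0,6) (1,3) (2,1) (2,5) (3,1) (3,5) (4,2) (4,5) (5,3) (6,4) (6,5)

Derivation:
(0,3): no bracket -> illegal
(0,5): no bracket -> illegal
(0,6): flips 1 -> legal
(0,7): no bracket -> illegal
(1,3): flips 1 -> legal
(1,7): no bracket -> illegal
(2,1): flips 1 -> legal
(2,5): flips 1 -> legal
(2,6): no bracket -> illegal
(2,7): no bracket -> illegal
(3,0): no bracket -> illegal
(3,1): flips 1 -> legal
(3,5): flips 1 -> legal
(4,0): no bracket -> illegal
(4,2): flips 1 -> legal
(4,5): flips 3 -> legal
(5,0): no bracket -> illegal
(5,1): no bracket -> illegal
(5,2): no bracket -> illegal
(5,3): flips 1 -> legal
(6,3): no bracket -> illegal
(6,4): flips 3 -> legal
(6,5): flips 1 -> legal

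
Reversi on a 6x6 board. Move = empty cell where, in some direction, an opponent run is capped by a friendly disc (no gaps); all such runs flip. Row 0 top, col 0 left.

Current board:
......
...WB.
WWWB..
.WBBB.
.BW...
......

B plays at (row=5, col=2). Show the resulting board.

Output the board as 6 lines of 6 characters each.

Place B at (5,2); scan 8 dirs for brackets.
Dir NW: first cell 'B' (not opp) -> no flip
Dir N: opp run (4,2) capped by B -> flip
Dir NE: first cell '.' (not opp) -> no flip
Dir W: first cell '.' (not opp) -> no flip
Dir E: first cell '.' (not opp) -> no flip
Dir SW: edge -> no flip
Dir S: edge -> no flip
Dir SE: edge -> no flip
All flips: (4,2)

Answer: ......
...WB.
WWWB..
.WBBB.
.BB...
..B...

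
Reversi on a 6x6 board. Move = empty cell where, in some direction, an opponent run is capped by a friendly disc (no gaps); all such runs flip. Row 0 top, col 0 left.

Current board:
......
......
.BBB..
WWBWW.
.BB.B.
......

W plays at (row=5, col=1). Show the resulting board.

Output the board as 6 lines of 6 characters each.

Place W at (5,1); scan 8 dirs for brackets.
Dir NW: first cell '.' (not opp) -> no flip
Dir N: opp run (4,1) capped by W -> flip
Dir NE: opp run (4,2) capped by W -> flip
Dir W: first cell '.' (not opp) -> no flip
Dir E: first cell '.' (not opp) -> no flip
Dir SW: edge -> no flip
Dir S: edge -> no flip
Dir SE: edge -> no flip
All flips: (4,1) (4,2)

Answer: ......
......
.BBB..
WWBWW.
.WW.B.
.W....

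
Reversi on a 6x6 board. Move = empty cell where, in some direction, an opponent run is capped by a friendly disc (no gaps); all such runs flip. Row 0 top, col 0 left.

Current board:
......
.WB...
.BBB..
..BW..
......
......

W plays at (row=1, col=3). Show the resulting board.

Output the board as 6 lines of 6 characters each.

Answer: ......
.WWW..
.BBW..
..BW..
......
......

Derivation:
Place W at (1,3); scan 8 dirs for brackets.
Dir NW: first cell '.' (not opp) -> no flip
Dir N: first cell '.' (not opp) -> no flip
Dir NE: first cell '.' (not opp) -> no flip
Dir W: opp run (1,2) capped by W -> flip
Dir E: first cell '.' (not opp) -> no flip
Dir SW: opp run (2,2), next='.' -> no flip
Dir S: opp run (2,3) capped by W -> flip
Dir SE: first cell '.' (not opp) -> no flip
All flips: (1,2) (2,3)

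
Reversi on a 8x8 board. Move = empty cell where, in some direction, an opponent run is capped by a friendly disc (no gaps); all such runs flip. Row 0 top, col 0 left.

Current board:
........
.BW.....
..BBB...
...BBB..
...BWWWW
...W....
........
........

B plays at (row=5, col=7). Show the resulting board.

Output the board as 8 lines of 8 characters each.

Answer: ........
.BW.....
..BBB...
...BBB..
...BWWBW
...W...B
........
........

Derivation:
Place B at (5,7); scan 8 dirs for brackets.
Dir NW: opp run (4,6) capped by B -> flip
Dir N: opp run (4,7), next='.' -> no flip
Dir NE: edge -> no flip
Dir W: first cell '.' (not opp) -> no flip
Dir E: edge -> no flip
Dir SW: first cell '.' (not opp) -> no flip
Dir S: first cell '.' (not opp) -> no flip
Dir SE: edge -> no flip
All flips: (4,6)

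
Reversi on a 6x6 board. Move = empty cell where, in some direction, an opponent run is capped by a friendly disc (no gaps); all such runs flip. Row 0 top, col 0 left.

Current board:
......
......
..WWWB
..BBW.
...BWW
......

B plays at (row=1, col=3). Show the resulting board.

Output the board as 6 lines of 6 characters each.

Place B at (1,3); scan 8 dirs for brackets.
Dir NW: first cell '.' (not opp) -> no flip
Dir N: first cell '.' (not opp) -> no flip
Dir NE: first cell '.' (not opp) -> no flip
Dir W: first cell '.' (not opp) -> no flip
Dir E: first cell '.' (not opp) -> no flip
Dir SW: opp run (2,2), next='.' -> no flip
Dir S: opp run (2,3) capped by B -> flip
Dir SE: opp run (2,4), next='.' -> no flip
All flips: (2,3)

Answer: ......
...B..
..WBWB
..BBW.
...BWW
......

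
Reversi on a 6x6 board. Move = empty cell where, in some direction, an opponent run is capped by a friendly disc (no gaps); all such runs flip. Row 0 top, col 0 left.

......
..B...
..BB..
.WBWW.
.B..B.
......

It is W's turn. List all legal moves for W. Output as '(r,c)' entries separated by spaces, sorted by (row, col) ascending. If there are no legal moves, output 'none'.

(0,1): flips 2 -> legal
(0,2): no bracket -> illegal
(0,3): no bracket -> illegal
(1,1): flips 1 -> legal
(1,3): flips 2 -> legal
(1,4): no bracket -> illegal
(2,1): no bracket -> illegal
(2,4): no bracket -> illegal
(3,0): no bracket -> illegal
(3,5): no bracket -> illegal
(4,0): no bracket -> illegal
(4,2): no bracket -> illegal
(4,3): no bracket -> illegal
(4,5): no bracket -> illegal
(5,0): no bracket -> illegal
(5,1): flips 1 -> legal
(5,2): no bracket -> illegal
(5,3): no bracket -> illegal
(5,4): flips 1 -> legal
(5,5): flips 1 -> legal

Answer: (0,1) (1,1) (1,3) (5,1) (5,4) (5,5)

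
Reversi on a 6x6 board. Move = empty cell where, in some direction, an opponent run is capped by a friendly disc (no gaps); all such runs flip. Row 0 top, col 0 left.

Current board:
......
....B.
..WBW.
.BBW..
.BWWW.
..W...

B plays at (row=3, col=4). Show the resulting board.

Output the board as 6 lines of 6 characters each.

Place B at (3,4); scan 8 dirs for brackets.
Dir NW: first cell 'B' (not opp) -> no flip
Dir N: opp run (2,4) capped by B -> flip
Dir NE: first cell '.' (not opp) -> no flip
Dir W: opp run (3,3) capped by B -> flip
Dir E: first cell '.' (not opp) -> no flip
Dir SW: opp run (4,3) (5,2), next=edge -> no flip
Dir S: opp run (4,4), next='.' -> no flip
Dir SE: first cell '.' (not opp) -> no flip
All flips: (2,4) (3,3)

Answer: ......
....B.
..WBB.
.BBBB.
.BWWW.
..W...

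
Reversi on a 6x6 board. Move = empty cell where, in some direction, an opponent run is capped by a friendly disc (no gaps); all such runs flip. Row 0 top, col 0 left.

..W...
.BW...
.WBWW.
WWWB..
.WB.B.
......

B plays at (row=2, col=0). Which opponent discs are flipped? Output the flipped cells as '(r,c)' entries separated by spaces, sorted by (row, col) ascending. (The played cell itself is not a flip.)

Dir NW: edge -> no flip
Dir N: first cell '.' (not opp) -> no flip
Dir NE: first cell 'B' (not opp) -> no flip
Dir W: edge -> no flip
Dir E: opp run (2,1) capped by B -> flip
Dir SW: edge -> no flip
Dir S: opp run (3,0), next='.' -> no flip
Dir SE: opp run (3,1) capped by B -> flip

Answer: (2,1) (3,1)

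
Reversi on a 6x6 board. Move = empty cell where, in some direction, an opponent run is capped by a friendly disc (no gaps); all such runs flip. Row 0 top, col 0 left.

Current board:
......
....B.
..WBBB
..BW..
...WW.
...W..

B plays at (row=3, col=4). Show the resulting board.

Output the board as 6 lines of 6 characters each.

Place B at (3,4); scan 8 dirs for brackets.
Dir NW: first cell 'B' (not opp) -> no flip
Dir N: first cell 'B' (not opp) -> no flip
Dir NE: first cell 'B' (not opp) -> no flip
Dir W: opp run (3,3) capped by B -> flip
Dir E: first cell '.' (not opp) -> no flip
Dir SW: opp run (4,3), next='.' -> no flip
Dir S: opp run (4,4), next='.' -> no flip
Dir SE: first cell '.' (not opp) -> no flip
All flips: (3,3)

Answer: ......
....B.
..WBBB
..BBB.
...WW.
...W..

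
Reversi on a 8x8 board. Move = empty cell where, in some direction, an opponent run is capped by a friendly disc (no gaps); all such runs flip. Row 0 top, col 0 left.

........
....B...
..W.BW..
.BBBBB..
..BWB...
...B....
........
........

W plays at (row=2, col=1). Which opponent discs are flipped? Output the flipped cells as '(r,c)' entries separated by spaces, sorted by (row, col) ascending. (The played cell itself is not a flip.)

Dir NW: first cell '.' (not opp) -> no flip
Dir N: first cell '.' (not opp) -> no flip
Dir NE: first cell '.' (not opp) -> no flip
Dir W: first cell '.' (not opp) -> no flip
Dir E: first cell 'W' (not opp) -> no flip
Dir SW: first cell '.' (not opp) -> no flip
Dir S: opp run (3,1), next='.' -> no flip
Dir SE: opp run (3,2) capped by W -> flip

Answer: (3,2)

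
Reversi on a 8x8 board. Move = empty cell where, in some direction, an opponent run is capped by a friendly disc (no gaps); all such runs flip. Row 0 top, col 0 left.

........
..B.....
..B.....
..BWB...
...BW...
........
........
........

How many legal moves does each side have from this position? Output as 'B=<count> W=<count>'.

Answer: B=4 W=6

Derivation:
-- B to move --
(2,3): flips 1 -> legal
(2,4): no bracket -> illegal
(3,5): no bracket -> illegal
(4,2): no bracket -> illegal
(4,5): flips 1 -> legal
(5,3): no bracket -> illegal
(5,4): flips 1 -> legal
(5,5): flips 2 -> legal
B mobility = 4
-- W to move --
(0,1): no bracket -> illegal
(0,2): no bracket -> illegal
(0,3): no bracket -> illegal
(1,1): flips 1 -> legal
(1,3): no bracket -> illegal
(2,1): no bracket -> illegal
(2,3): no bracket -> illegal
(2,4): flips 1 -> legal
(2,5): no bracket -> illegal
(3,1): flips 1 -> legal
(3,5): flips 1 -> legal
(4,1): no bracket -> illegal
(4,2): flips 1 -> legal
(4,5): no bracket -> illegal
(5,2): no bracket -> illegal
(5,3): flips 1 -> legal
(5,4): no bracket -> illegal
W mobility = 6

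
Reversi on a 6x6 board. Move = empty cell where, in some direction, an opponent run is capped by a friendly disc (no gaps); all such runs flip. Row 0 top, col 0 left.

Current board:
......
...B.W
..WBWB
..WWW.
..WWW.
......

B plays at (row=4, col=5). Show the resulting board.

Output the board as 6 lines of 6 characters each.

Place B at (4,5); scan 8 dirs for brackets.
Dir NW: opp run (3,4) capped by B -> flip
Dir N: first cell '.' (not opp) -> no flip
Dir NE: edge -> no flip
Dir W: opp run (4,4) (4,3) (4,2), next='.' -> no flip
Dir E: edge -> no flip
Dir SW: first cell '.' (not opp) -> no flip
Dir S: first cell '.' (not opp) -> no flip
Dir SE: edge -> no flip
All flips: (3,4)

Answer: ......
...B.W
..WBWB
..WWB.
..WWWB
......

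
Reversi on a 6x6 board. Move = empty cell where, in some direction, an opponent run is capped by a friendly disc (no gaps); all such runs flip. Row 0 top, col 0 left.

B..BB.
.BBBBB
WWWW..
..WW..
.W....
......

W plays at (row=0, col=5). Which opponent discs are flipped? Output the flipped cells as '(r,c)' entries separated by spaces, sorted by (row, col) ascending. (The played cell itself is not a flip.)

Answer: (1,4)

Derivation:
Dir NW: edge -> no flip
Dir N: edge -> no flip
Dir NE: edge -> no flip
Dir W: opp run (0,4) (0,3), next='.' -> no flip
Dir E: edge -> no flip
Dir SW: opp run (1,4) capped by W -> flip
Dir S: opp run (1,5), next='.' -> no flip
Dir SE: edge -> no flip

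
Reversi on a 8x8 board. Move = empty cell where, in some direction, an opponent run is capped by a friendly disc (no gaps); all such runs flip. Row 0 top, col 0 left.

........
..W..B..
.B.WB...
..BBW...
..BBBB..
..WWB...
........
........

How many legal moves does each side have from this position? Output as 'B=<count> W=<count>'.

-- B to move --
(0,1): flips 3 -> legal
(0,2): no bracket -> illegal
(0,3): flips 1 -> legal
(1,1): no bracket -> illegal
(1,3): flips 1 -> legal
(1,4): flips 1 -> legal
(2,2): flips 1 -> legal
(2,5): flips 1 -> legal
(3,5): flips 1 -> legal
(4,1): no bracket -> illegal
(5,1): flips 2 -> legal
(6,1): flips 1 -> legal
(6,2): flips 2 -> legal
(6,3): flips 1 -> legal
(6,4): flips 1 -> legal
B mobility = 12
-- W to move --
(0,4): no bracket -> illegal
(0,5): no bracket -> illegal
(0,6): no bracket -> illegal
(1,0): no bracket -> illegal
(1,1): no bracket -> illegal
(1,3): no bracket -> illegal
(1,4): flips 1 -> legal
(1,6): no bracket -> illegal
(2,0): no bracket -> illegal
(2,2): flips 2 -> legal
(2,5): flips 1 -> legal
(2,6): no bracket -> illegal
(3,0): flips 1 -> legal
(3,1): flips 3 -> legal
(3,5): flips 1 -> legal
(3,6): no bracket -> illegal
(4,1): flips 1 -> legal
(4,6): no bracket -> illegal
(5,1): no bracket -> illegal
(5,5): flips 1 -> legal
(5,6): flips 1 -> legal
(6,3): no bracket -> illegal
(6,4): flips 2 -> legal
(6,5): no bracket -> illegal
W mobility = 10

Answer: B=12 W=10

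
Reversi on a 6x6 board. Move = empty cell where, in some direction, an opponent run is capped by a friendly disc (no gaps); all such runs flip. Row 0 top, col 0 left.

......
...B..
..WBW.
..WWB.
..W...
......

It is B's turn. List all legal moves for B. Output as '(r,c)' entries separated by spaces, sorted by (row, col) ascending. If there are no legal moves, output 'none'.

Answer: (1,4) (2,1) (2,5) (3,1) (3,5) (4,1) (4,3)

Derivation:
(1,1): no bracket -> illegal
(1,2): no bracket -> illegal
(1,4): flips 1 -> legal
(1,5): no bracket -> illegal
(2,1): flips 1 -> legal
(2,5): flips 1 -> legal
(3,1): flips 3 -> legal
(3,5): flips 1 -> legal
(4,1): flips 1 -> legal
(4,3): flips 1 -> legal
(4,4): no bracket -> illegal
(5,1): no bracket -> illegal
(5,2): no bracket -> illegal
(5,3): no bracket -> illegal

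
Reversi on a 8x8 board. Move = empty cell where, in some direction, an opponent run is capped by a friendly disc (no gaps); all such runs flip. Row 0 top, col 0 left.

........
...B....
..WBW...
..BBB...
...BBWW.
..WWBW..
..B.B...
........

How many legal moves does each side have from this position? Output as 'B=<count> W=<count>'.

Answer: B=17 W=13

Derivation:
-- B to move --
(1,1): flips 1 -> legal
(1,2): flips 1 -> legal
(1,4): flips 1 -> legal
(1,5): flips 1 -> legal
(2,1): flips 1 -> legal
(2,5): flips 1 -> legal
(3,1): flips 1 -> legal
(3,5): flips 1 -> legal
(3,6): flips 1 -> legal
(3,7): flips 2 -> legal
(4,1): no bracket -> illegal
(4,2): flips 2 -> legal
(4,7): flips 2 -> legal
(5,1): flips 2 -> legal
(5,6): flips 2 -> legal
(5,7): no bracket -> illegal
(6,1): flips 1 -> legal
(6,3): flips 1 -> legal
(6,5): no bracket -> illegal
(6,6): flips 1 -> legal
B mobility = 17
-- W to move --
(0,2): flips 1 -> legal
(0,3): flips 4 -> legal
(0,4): flips 1 -> legal
(1,2): flips 2 -> legal
(1,4): no bracket -> illegal
(2,1): no bracket -> illegal
(2,5): flips 2 -> legal
(3,1): no bracket -> illegal
(3,5): flips 1 -> legal
(4,1): no bracket -> illegal
(4,2): flips 4 -> legal
(5,1): no bracket -> illegal
(6,1): no bracket -> illegal
(6,3): flips 1 -> legal
(6,5): no bracket -> illegal
(7,1): flips 1 -> legal
(7,2): flips 1 -> legal
(7,3): flips 1 -> legal
(7,4): flips 4 -> legal
(7,5): flips 1 -> legal
W mobility = 13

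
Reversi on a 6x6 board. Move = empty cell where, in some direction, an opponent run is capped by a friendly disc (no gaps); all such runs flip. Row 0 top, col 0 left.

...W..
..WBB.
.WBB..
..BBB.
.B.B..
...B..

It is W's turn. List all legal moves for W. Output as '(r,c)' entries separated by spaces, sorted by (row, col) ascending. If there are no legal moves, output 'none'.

(0,2): no bracket -> illegal
(0,4): no bracket -> illegal
(0,5): no bracket -> illegal
(1,1): no bracket -> illegal
(1,5): flips 2 -> legal
(2,4): flips 2 -> legal
(2,5): flips 1 -> legal
(3,0): no bracket -> illegal
(3,1): no bracket -> illegal
(3,5): no bracket -> illegal
(4,0): no bracket -> illegal
(4,2): flips 2 -> legal
(4,4): no bracket -> illegal
(4,5): flips 2 -> legal
(5,0): no bracket -> illegal
(5,1): no bracket -> illegal
(5,2): no bracket -> illegal
(5,4): flips 2 -> legal

Answer: (1,5) (2,4) (2,5) (4,2) (4,5) (5,4)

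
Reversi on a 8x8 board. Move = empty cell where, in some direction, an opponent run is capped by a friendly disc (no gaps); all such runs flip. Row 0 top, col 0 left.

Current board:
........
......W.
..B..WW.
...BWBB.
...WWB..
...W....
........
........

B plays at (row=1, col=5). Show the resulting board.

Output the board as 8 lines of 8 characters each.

Answer: ........
.....BW.
..B..BW.
...BWBB.
...WWB..
...W....
........
........

Derivation:
Place B at (1,5); scan 8 dirs for brackets.
Dir NW: first cell '.' (not opp) -> no flip
Dir N: first cell '.' (not opp) -> no flip
Dir NE: first cell '.' (not opp) -> no flip
Dir W: first cell '.' (not opp) -> no flip
Dir E: opp run (1,6), next='.' -> no flip
Dir SW: first cell '.' (not opp) -> no flip
Dir S: opp run (2,5) capped by B -> flip
Dir SE: opp run (2,6), next='.' -> no flip
All flips: (2,5)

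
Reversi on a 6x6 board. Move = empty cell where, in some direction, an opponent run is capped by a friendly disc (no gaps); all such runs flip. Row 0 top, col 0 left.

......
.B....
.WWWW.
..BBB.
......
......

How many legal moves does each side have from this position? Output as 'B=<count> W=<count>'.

-- B to move --
(1,0): flips 1 -> legal
(1,2): flips 2 -> legal
(1,3): flips 1 -> legal
(1,4): flips 2 -> legal
(1,5): flips 1 -> legal
(2,0): no bracket -> illegal
(2,5): no bracket -> illegal
(3,0): no bracket -> illegal
(3,1): flips 1 -> legal
(3,5): no bracket -> illegal
B mobility = 6
-- W to move --
(0,0): flips 1 -> legal
(0,1): flips 1 -> legal
(0,2): no bracket -> illegal
(1,0): no bracket -> illegal
(1,2): no bracket -> illegal
(2,0): no bracket -> illegal
(2,5): no bracket -> illegal
(3,1): no bracket -> illegal
(3,5): no bracket -> illegal
(4,1): flips 1 -> legal
(4,2): flips 2 -> legal
(4,3): flips 2 -> legal
(4,4): flips 2 -> legal
(4,5): flips 1 -> legal
W mobility = 7

Answer: B=6 W=7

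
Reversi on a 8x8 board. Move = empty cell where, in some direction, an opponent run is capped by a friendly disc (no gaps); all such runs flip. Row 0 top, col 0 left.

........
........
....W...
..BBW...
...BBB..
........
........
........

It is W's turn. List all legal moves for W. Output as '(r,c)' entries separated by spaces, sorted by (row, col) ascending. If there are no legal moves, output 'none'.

Answer: (3,1) (4,2) (5,2) (5,4) (5,6)

Derivation:
(2,1): no bracket -> illegal
(2,2): no bracket -> illegal
(2,3): no bracket -> illegal
(3,1): flips 2 -> legal
(3,5): no bracket -> illegal
(3,6): no bracket -> illegal
(4,1): no bracket -> illegal
(4,2): flips 1 -> legal
(4,6): no bracket -> illegal
(5,2): flips 1 -> legal
(5,3): no bracket -> illegal
(5,4): flips 1 -> legal
(5,5): no bracket -> illegal
(5,6): flips 1 -> legal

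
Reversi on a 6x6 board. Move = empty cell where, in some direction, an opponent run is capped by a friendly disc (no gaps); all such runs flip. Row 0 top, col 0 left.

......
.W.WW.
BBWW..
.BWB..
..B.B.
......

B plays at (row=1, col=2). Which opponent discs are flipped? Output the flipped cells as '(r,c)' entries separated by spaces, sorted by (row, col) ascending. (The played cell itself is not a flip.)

Answer: (2,2) (3,2)

Derivation:
Dir NW: first cell '.' (not opp) -> no flip
Dir N: first cell '.' (not opp) -> no flip
Dir NE: first cell '.' (not opp) -> no flip
Dir W: opp run (1,1), next='.' -> no flip
Dir E: opp run (1,3) (1,4), next='.' -> no flip
Dir SW: first cell 'B' (not opp) -> no flip
Dir S: opp run (2,2) (3,2) capped by B -> flip
Dir SE: opp run (2,3), next='.' -> no flip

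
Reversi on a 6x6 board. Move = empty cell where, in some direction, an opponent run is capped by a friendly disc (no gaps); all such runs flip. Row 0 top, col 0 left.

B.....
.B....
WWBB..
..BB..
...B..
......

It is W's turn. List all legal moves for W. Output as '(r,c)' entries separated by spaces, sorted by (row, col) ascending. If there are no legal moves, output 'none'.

(0,1): flips 1 -> legal
(0,2): flips 1 -> legal
(1,0): no bracket -> illegal
(1,2): no bracket -> illegal
(1,3): no bracket -> illegal
(1,4): no bracket -> illegal
(2,4): flips 2 -> legal
(3,1): no bracket -> illegal
(3,4): no bracket -> illegal
(4,1): no bracket -> illegal
(4,2): no bracket -> illegal
(4,4): no bracket -> illegal
(5,2): no bracket -> illegal
(5,3): no bracket -> illegal
(5,4): flips 2 -> legal

Answer: (0,1) (0,2) (2,4) (5,4)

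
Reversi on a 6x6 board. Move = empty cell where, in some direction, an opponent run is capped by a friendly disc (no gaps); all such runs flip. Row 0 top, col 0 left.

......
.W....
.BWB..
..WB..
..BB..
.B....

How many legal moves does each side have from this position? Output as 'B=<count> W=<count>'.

Answer: B=5 W=9

Derivation:
-- B to move --
(0,0): flips 2 -> legal
(0,1): flips 1 -> legal
(0,2): no bracket -> illegal
(1,0): no bracket -> illegal
(1,2): flips 2 -> legal
(1,3): no bracket -> illegal
(2,0): no bracket -> illegal
(3,1): flips 1 -> legal
(4,1): flips 1 -> legal
B mobility = 5
-- W to move --
(1,0): flips 1 -> legal
(1,2): no bracket -> illegal
(1,3): no bracket -> illegal
(1,4): flips 1 -> legal
(2,0): flips 1 -> legal
(2,4): flips 1 -> legal
(3,0): no bracket -> illegal
(3,1): flips 1 -> legal
(3,4): flips 1 -> legal
(4,0): no bracket -> illegal
(4,1): no bracket -> illegal
(4,4): flips 1 -> legal
(5,0): no bracket -> illegal
(5,2): flips 1 -> legal
(5,3): no bracket -> illegal
(5,4): flips 1 -> legal
W mobility = 9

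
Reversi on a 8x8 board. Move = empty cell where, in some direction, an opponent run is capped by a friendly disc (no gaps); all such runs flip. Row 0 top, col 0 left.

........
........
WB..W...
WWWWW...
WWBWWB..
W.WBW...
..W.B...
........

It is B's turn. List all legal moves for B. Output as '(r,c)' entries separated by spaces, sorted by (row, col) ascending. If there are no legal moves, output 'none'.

Answer: (1,4) (1,5) (2,2) (2,3) (3,5) (5,1) (5,5) (6,3) (6,5) (7,1) (7,2)

Derivation:
(1,0): no bracket -> illegal
(1,1): no bracket -> illegal
(1,3): no bracket -> illegal
(1,4): flips 4 -> legal
(1,5): flips 2 -> legal
(2,2): flips 1 -> legal
(2,3): flips 3 -> legal
(2,5): no bracket -> illegal
(3,5): flips 1 -> legal
(5,1): flips 3 -> legal
(5,5): flips 1 -> legal
(6,0): no bracket -> illegal
(6,1): no bracket -> illegal
(6,3): flips 1 -> legal
(6,5): flips 3 -> legal
(7,1): flips 1 -> legal
(7,2): flips 2 -> legal
(7,3): no bracket -> illegal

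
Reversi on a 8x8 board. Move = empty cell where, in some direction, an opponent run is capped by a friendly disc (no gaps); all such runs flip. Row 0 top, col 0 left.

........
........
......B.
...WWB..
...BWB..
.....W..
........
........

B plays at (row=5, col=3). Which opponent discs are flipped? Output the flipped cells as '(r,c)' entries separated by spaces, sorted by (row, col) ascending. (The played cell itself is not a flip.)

Dir NW: first cell '.' (not opp) -> no flip
Dir N: first cell 'B' (not opp) -> no flip
Dir NE: opp run (4,4) capped by B -> flip
Dir W: first cell '.' (not opp) -> no flip
Dir E: first cell '.' (not opp) -> no flip
Dir SW: first cell '.' (not opp) -> no flip
Dir S: first cell '.' (not opp) -> no flip
Dir SE: first cell '.' (not opp) -> no flip

Answer: (4,4)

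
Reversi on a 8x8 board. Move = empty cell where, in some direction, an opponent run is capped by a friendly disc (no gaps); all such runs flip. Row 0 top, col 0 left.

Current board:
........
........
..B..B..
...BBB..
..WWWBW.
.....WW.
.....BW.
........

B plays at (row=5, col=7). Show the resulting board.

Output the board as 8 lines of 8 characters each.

Place B at (5,7); scan 8 dirs for brackets.
Dir NW: opp run (4,6) capped by B -> flip
Dir N: first cell '.' (not opp) -> no flip
Dir NE: edge -> no flip
Dir W: opp run (5,6) (5,5), next='.' -> no flip
Dir E: edge -> no flip
Dir SW: opp run (6,6), next='.' -> no flip
Dir S: first cell '.' (not opp) -> no flip
Dir SE: edge -> no flip
All flips: (4,6)

Answer: ........
........
..B..B..
...BBB..
..WWWBB.
.....WWB
.....BW.
........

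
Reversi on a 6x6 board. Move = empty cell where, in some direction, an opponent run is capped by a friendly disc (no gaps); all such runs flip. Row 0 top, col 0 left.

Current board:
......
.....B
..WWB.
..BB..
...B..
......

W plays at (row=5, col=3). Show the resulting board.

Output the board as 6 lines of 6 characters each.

Place W at (5,3); scan 8 dirs for brackets.
Dir NW: first cell '.' (not opp) -> no flip
Dir N: opp run (4,3) (3,3) capped by W -> flip
Dir NE: first cell '.' (not opp) -> no flip
Dir W: first cell '.' (not opp) -> no flip
Dir E: first cell '.' (not opp) -> no flip
Dir SW: edge -> no flip
Dir S: edge -> no flip
Dir SE: edge -> no flip
All flips: (3,3) (4,3)

Answer: ......
.....B
..WWB.
..BW..
...W..
...W..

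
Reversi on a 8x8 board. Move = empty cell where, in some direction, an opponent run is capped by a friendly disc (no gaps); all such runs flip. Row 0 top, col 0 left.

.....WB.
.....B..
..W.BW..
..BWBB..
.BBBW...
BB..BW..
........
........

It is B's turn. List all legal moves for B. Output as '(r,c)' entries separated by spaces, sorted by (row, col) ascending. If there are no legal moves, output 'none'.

(0,4): flips 1 -> legal
(1,1): no bracket -> illegal
(1,2): flips 1 -> legal
(1,3): no bracket -> illegal
(1,4): no bracket -> illegal
(1,6): flips 1 -> legal
(2,1): no bracket -> illegal
(2,3): flips 1 -> legal
(2,6): flips 1 -> legal
(3,1): no bracket -> illegal
(3,6): no bracket -> illegal
(4,5): flips 1 -> legal
(4,6): no bracket -> illegal
(5,3): flips 1 -> legal
(5,6): flips 1 -> legal
(6,4): no bracket -> illegal
(6,5): no bracket -> illegal
(6,6): no bracket -> illegal

Answer: (0,4) (1,2) (1,6) (2,3) (2,6) (4,5) (5,3) (5,6)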